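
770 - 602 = 168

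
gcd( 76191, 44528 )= 1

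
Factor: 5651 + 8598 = 14249^1 = 14249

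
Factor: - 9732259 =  - 101^1*167^1*577^1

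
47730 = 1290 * 37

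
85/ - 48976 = - 1+48891/48976 = -0.00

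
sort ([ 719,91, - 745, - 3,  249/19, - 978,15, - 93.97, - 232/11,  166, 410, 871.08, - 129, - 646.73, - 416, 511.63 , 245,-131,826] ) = [ - 978, - 745, - 646.73, - 416, - 131,-129, - 93.97, - 232/11, - 3,  249/19, 15,91,  166, 245 , 410,511.63 , 719 , 826, 871.08] 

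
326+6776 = 7102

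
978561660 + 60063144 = 1038624804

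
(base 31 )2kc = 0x9FA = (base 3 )10111121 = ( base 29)312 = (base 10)2554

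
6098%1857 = 527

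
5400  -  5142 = 258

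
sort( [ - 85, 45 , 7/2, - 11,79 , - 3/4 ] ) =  [-85, - 11, - 3/4, 7/2, 45, 79]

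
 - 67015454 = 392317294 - 459332748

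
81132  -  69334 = 11798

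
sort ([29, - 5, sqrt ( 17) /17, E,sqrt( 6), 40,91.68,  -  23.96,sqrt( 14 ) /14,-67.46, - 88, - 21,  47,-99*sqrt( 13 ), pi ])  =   [  -  99 * sqrt(13 ), - 88, - 67.46,-23.96,-21, - 5, sqrt(17 ) /17, sqrt( 14)/14,sqrt(6 ), E, pi,29, 40, 47, 91.68] 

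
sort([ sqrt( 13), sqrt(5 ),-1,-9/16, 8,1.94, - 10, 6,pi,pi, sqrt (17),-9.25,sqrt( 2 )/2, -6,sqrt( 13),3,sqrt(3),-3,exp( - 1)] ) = [ -10, - 9.25, - 6, - 3, - 1, - 9/16,exp( - 1),sqrt(2)/2, sqrt( 3 ), 1.94,sqrt(5), 3,pi,pi,sqrt ( 13),sqrt (13), sqrt(17) , 6,8]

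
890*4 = 3560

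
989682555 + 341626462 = 1331309017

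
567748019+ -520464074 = 47283945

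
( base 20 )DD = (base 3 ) 101010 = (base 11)229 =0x111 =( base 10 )273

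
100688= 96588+4100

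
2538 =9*282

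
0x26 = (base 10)38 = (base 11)35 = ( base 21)1H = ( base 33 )15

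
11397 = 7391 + 4006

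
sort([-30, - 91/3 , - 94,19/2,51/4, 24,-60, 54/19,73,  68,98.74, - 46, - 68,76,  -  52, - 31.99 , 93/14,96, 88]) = [ - 94, - 68, - 60, - 52, - 46, - 31.99, - 91/3, - 30,54/19, 93/14,19/2,51/4, 24,68, 73, 76, 88,96,98.74 ]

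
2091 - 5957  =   - 3866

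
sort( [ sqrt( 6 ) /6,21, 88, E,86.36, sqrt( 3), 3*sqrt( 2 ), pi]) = [sqrt( 6)/6,sqrt( 3 ),E,pi,3  *  sqrt(2), 21,86.36, 88]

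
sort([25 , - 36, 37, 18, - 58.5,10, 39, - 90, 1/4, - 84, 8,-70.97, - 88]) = [ - 90,-88,  -  84, - 70.97, -58.5, - 36, 1/4, 8,10, 18, 25 , 37, 39]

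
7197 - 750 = 6447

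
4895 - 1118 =3777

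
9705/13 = 746 + 7/13 = 746.54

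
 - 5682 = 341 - 6023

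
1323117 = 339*3903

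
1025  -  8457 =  - 7432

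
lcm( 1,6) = 6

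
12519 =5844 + 6675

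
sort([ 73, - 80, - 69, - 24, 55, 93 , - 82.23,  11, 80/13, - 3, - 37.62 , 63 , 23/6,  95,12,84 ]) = [-82.23, - 80, - 69, - 37.62,  -  24, - 3,23/6, 80/13, 11,12,55 , 63 , 73, 84,93, 95 ] 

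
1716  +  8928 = 10644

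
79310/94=843  +  34/47 =843.72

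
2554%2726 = 2554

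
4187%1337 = 176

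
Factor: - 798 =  - 2^1*3^1  *7^1*19^1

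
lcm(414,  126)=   2898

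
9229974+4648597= 13878571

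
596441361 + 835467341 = 1431908702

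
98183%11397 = 7007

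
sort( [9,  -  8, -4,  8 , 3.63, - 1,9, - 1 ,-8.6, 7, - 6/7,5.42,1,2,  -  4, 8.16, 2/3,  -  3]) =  [ - 8.6,  -  8, - 4, - 4,-3,  -  1,-1,- 6/7,2/3,  1,2,3.63,5.42, 7,8,8.16, 9,9]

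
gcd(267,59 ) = 1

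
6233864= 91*68504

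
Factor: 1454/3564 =2^( - 1)*3^( - 4)*11^( -1)*727^1= 727/1782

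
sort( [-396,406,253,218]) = [ - 396,218,253,406 ]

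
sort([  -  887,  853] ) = [  -  887, 853 ]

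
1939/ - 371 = -277/53=- 5.23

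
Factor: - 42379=  -  42379^1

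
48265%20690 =6885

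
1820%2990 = 1820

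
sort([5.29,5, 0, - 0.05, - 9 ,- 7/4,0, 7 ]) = [-9, - 7/4, - 0.05,0,0, 5,5.29,7] 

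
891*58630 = 52239330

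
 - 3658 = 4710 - 8368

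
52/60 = 13/15 =0.87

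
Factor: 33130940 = 2^2*5^1*31^1*53437^1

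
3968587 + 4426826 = 8395413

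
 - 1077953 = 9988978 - 11066931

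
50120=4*12530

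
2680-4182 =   -  1502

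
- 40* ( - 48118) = 1924720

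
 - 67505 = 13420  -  80925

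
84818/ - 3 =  - 84818/3 = - 28272.67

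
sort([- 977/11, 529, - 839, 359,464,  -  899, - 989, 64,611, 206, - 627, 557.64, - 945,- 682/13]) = [ -989, - 945, - 899, - 839, - 627, - 977/11, - 682/13,64, 206,  359,464 , 529,  557.64, 611 ]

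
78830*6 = 472980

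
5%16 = 5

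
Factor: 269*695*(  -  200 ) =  - 2^3*5^3*139^1 * 269^1 = - 37391000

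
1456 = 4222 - 2766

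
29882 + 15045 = 44927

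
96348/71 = 96348/71 = 1357.01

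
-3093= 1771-4864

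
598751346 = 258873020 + 339878326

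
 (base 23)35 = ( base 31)2C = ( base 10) 74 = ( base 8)112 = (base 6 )202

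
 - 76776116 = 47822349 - 124598465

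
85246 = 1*85246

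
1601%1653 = 1601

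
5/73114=5/73114  =  0.00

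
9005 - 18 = 8987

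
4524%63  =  51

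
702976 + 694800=1397776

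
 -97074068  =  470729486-567803554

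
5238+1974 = 7212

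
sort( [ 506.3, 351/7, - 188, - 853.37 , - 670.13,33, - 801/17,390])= [ - 853.37, - 670.13 , - 188, - 801/17,33, 351/7,390,506.3] 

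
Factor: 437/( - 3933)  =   - 3^( - 2) = -1/9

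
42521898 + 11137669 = 53659567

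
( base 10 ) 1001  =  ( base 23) 1kc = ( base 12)6b5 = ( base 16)3e9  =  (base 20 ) 2a1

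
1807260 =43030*42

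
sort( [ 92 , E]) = [ E,92 ]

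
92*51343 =4723556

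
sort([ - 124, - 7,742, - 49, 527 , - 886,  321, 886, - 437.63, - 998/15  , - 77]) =[ - 886, - 437.63, - 124,-77, - 998/15, - 49, - 7, 321,527,742,886 ]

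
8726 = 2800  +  5926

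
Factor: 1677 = 3^1*13^1*43^1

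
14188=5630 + 8558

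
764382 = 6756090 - 5991708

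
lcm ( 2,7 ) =14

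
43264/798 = 21632/399 = 54.22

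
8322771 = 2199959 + 6122812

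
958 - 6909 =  - 5951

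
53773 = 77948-24175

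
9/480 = 3/160 = 0.02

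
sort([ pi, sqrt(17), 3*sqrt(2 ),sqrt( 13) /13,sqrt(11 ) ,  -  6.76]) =[ - 6.76,sqrt( 13) /13, pi,sqrt(11 ), sqrt(17),  3*sqrt(2) ]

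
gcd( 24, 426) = 6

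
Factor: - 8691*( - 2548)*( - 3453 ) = -76465538604 =-2^2  *  3^2*7^2 * 13^1*1151^1 * 2897^1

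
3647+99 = 3746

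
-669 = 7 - 676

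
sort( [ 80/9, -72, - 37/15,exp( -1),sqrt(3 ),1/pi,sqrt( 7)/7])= [ - 72, - 37/15,1/pi, exp( - 1),sqrt( 7)/7,sqrt( 3),80/9]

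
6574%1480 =654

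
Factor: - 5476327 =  - 5476327^1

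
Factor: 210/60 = 2^ (  -  1 )* 7^1=7/2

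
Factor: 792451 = 11^1*61^1*1181^1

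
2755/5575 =551/1115 = 0.49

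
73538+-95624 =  - 22086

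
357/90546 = 119/30182 = 0.00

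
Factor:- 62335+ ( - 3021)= -65356 = - 2^2*16339^1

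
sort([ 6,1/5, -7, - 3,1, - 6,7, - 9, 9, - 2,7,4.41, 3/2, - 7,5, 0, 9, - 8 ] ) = [ - 9, - 8,-7, - 7,  -  6, - 3, - 2,0,1/5,1,3/2,4.41,5, 6,7,7,9,9 ]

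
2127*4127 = 8778129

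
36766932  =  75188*489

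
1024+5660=6684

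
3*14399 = 43197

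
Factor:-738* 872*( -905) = 582400080   =  2^4*3^2  *  5^1* 41^1*109^1*181^1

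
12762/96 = 2127/16 = 132.94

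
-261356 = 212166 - 473522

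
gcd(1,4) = 1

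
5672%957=887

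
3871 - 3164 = 707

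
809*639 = 516951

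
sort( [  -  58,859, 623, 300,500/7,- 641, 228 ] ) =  [ - 641, - 58,500/7, 228, 300,  623, 859]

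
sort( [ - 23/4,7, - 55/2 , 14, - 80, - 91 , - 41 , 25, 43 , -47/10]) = [-91, - 80,- 41, -55/2, - 23/4, - 47/10,  7, 14 , 25,43]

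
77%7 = 0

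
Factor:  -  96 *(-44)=2^7*3^1*11^1 = 4224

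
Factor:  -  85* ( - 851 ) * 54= 3906090 = 2^1 * 3^3*5^1*17^1*23^1*37^1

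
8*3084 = 24672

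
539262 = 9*59918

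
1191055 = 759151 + 431904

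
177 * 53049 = 9389673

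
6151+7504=13655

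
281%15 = 11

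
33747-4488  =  29259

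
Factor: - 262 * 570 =-2^2*3^1*5^1 * 19^1 * 131^1= - 149340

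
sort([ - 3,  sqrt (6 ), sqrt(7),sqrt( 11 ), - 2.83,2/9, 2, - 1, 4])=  [ - 3, - 2.83, - 1, 2/9,2,sqrt( 6), sqrt(7),  sqrt( 11),4]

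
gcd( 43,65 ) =1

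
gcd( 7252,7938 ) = 98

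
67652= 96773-29121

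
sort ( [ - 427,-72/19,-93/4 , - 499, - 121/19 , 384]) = [ - 499, - 427, - 93/4, - 121/19, - 72/19, 384 ] 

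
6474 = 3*2158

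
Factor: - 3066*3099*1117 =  - 2^1 * 3^2*7^1 * 73^1 * 1033^1*1117^1 = -10613213478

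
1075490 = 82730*13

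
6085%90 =55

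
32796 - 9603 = 23193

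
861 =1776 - 915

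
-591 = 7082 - 7673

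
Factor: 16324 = 2^2*7^1*11^1 * 53^1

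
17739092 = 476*37267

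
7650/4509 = 1+349/501 =1.70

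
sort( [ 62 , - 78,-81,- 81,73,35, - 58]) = [-81, -81, -78,- 58,35,62, 73] 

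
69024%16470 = 3144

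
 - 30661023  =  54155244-84816267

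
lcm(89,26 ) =2314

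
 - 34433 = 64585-99018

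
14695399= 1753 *8383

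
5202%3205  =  1997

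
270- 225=45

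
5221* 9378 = 48962538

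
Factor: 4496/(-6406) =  - 2^3*281^1* 3203^(-1 ) = - 2248/3203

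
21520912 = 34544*623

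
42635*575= 24515125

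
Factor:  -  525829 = -421^1*1249^1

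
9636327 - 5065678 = 4570649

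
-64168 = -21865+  - 42303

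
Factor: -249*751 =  - 3^1* 83^1*751^1 = -  186999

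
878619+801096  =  1679715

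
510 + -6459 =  -5949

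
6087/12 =507 + 1/4 = 507.25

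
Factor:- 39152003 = -11^1*17^1*23^1 * 9103^1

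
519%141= 96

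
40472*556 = 22502432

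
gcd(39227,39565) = 1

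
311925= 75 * 4159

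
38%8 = 6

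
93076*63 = 5863788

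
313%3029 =313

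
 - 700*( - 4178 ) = 2924600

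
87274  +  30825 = 118099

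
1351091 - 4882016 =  -3530925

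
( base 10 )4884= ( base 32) 4OK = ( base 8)11424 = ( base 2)1001100010100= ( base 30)5co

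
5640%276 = 120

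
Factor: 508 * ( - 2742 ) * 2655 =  - 3698245080 = - 2^3* 3^3* 5^1*59^1 * 127^1* 457^1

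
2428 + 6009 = 8437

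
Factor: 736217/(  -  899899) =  - 7^( - 1)*11^( - 1 )*13^ ( - 1)*29^( - 1 )*31^( - 1) *461^1*1597^1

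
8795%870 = 95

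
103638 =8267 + 95371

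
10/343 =10/343 =0.03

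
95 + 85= 180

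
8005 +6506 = 14511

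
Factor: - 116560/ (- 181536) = 235/366 =2^(-1)*3^( - 1)*5^1*47^1 *61^( - 1)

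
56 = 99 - 43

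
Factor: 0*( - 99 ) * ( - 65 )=0^1 = 0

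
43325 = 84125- 40800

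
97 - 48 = 49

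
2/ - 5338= - 1 + 2668/2669 = - 0.00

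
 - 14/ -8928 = 7/4464 = 0.00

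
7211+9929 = 17140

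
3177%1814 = 1363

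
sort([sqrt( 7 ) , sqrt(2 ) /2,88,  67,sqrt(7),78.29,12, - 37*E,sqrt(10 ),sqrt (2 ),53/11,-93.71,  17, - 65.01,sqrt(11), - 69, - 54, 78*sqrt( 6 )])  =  [ -37* E, -93.71, - 69, - 65.01, - 54, sqrt( 2 )/2,sqrt(2),sqrt( 7), sqrt(7),sqrt(10 ),  sqrt(11 ), 53/11, 12, 17,  67,  78.29 , 88, 78 * sqrt (6 ) ]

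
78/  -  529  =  -78/529 = - 0.15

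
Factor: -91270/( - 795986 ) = 45635/397993 =5^1*19^(-1 ) *9127^1*20947^( - 1)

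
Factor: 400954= 2^1*29^1*31^1*223^1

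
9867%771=615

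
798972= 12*66581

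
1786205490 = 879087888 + 907117602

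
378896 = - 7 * ( - 54128)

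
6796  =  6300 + 496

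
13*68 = 884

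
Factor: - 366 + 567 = 3^1 * 67^1 = 201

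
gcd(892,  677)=1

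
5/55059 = 5/55059 = 0.00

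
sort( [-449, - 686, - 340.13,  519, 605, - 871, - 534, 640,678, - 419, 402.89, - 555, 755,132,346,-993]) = [ - 993 , -871, -686, - 555, - 534,-449, - 419,  -  340.13,132,346, 402.89, 519,  605, 640, 678, 755]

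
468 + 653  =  1121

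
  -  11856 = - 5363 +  - 6493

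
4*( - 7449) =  - 29796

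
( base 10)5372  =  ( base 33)4UQ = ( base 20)D8C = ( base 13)25a3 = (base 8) 12374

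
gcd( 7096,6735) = 1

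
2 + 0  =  2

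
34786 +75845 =110631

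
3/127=3/127 = 0.02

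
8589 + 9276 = 17865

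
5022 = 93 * 54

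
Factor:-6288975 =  - 3^3*5^2*7^1*11^3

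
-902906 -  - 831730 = -71176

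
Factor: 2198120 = 2^3 * 5^1 * 179^1*307^1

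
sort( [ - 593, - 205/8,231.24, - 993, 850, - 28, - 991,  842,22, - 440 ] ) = [ - 993,-991, - 593, - 440, - 28, - 205/8, 22, 231.24, 842,850] 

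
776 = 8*97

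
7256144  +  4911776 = 12167920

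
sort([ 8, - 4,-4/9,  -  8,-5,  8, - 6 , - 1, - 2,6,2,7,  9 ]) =[ - 8, - 6, - 5, - 4, - 2, - 1,-4/9, 2, 6, 7,8, 8,9]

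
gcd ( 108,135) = 27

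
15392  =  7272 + 8120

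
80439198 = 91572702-11133504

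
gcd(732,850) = 2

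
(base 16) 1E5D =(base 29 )971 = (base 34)6OL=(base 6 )55553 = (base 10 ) 7773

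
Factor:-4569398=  - 2^1*769^1 *2971^1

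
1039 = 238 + 801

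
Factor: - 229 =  - 229^1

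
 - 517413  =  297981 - 815394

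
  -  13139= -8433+-4706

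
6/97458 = 1/16243 = 0.00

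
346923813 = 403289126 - 56365313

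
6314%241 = 48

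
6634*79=524086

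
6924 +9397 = 16321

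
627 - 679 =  - 52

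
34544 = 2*17272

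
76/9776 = 19/2444 = 0.01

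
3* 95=285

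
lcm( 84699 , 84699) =84699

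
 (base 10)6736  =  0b1101001010000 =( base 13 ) 30b2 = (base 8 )15120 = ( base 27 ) 96d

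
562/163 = 562/163 = 3.45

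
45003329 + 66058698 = 111062027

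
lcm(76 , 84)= 1596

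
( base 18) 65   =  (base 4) 1301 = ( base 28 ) 41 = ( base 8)161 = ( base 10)113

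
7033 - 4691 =2342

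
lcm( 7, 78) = 546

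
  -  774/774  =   - 1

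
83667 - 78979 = 4688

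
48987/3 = 16329 = 16329.00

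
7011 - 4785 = 2226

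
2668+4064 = 6732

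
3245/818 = 3245/818 = 3.97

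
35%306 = 35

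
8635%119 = 67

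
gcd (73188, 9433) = 1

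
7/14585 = 7/14585 = 0.00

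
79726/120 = 664 + 23/60 = 664.38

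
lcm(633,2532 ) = 2532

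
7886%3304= 1278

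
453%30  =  3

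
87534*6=525204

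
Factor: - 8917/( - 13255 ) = 5^( - 1) * 11^( - 1 )*37^1 = 37/55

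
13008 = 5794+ 7214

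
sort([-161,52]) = [ - 161,52 ] 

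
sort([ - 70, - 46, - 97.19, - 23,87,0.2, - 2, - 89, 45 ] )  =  [-97.19, - 89,  -  70, - 46, - 23, - 2,  0.2, 45, 87]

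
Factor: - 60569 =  - 37^1*1637^1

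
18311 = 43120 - 24809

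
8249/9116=8249/9116 = 0.90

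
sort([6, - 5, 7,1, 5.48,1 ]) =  [-5 , 1, 1 , 5.48,6 , 7 ]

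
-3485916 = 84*(  -  41499)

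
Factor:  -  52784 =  - 2^4*3299^1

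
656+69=725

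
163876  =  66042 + 97834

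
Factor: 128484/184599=2^2 *3^( - 2)*53^( - 1 ) * 83^1 = 332/477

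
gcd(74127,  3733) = 1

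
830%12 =2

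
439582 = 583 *754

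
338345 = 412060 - 73715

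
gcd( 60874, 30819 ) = 1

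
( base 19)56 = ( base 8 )145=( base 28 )3H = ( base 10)101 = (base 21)4H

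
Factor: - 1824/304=-6=- 2^1 * 3^1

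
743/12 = 61 + 11/12 = 61.92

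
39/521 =39/521 =0.07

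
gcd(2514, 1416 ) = 6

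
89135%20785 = 5995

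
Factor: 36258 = 2^1*3^1*6043^1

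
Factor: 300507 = 3^1 *100169^1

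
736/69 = 10  +  2/3 =10.67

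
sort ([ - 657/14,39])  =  [ - 657/14, 39]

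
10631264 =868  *12248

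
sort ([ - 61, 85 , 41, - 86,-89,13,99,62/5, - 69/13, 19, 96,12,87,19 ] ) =[ - 89, - 86, - 61, - 69/13,12, 62/5,13, 19,19,41,85, 87, 96,99]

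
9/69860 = 9/69860=0.00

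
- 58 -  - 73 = 15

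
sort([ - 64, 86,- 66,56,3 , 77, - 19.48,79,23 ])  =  [ -66, - 64, - 19.48,3, 23,56,77,79,86]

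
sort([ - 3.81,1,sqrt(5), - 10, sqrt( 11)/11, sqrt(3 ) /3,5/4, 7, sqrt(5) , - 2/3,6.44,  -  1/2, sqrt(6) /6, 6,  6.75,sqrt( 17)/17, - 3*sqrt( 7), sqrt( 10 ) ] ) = [ - 10, -3*sqrt(7 ),- 3.81,  -  2/3, - 1/2,sqrt ( 17)/17,sqrt(11)/11,sqrt(6) /6 , sqrt(3)/3, 1,  5/4,sqrt(5), sqrt( 5), sqrt( 10),  6,6.44, 6.75, 7]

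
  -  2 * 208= - 416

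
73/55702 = 73/55702 = 0.00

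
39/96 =13/32 = 0.41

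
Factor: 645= 3^1*5^1*43^1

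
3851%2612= 1239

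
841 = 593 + 248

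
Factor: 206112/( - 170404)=-2^3*3^1*13^( -1)*19^1 * 29^( - 1) = -456/377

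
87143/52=87143/52 = 1675.83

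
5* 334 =1670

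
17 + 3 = 20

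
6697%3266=165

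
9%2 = 1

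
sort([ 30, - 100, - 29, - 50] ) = [ - 100, - 50, - 29,30] 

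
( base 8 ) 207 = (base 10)135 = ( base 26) 55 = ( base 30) 4F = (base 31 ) 4B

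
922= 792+130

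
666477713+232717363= 899195076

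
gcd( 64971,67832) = 1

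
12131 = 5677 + 6454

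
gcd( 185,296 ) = 37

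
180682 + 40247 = 220929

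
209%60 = 29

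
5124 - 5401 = -277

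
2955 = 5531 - 2576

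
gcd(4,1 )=1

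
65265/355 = 183 + 60/71=183.85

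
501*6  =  3006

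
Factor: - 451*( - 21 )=9471 = 3^1*7^1*11^1 * 41^1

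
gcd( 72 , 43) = 1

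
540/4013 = 540/4013=0.13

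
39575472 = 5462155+34113317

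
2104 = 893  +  1211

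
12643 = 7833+4810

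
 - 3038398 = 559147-3597545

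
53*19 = 1007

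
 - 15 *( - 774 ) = 11610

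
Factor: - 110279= - 13^1*17^1*499^1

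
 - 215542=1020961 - 1236503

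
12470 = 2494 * 5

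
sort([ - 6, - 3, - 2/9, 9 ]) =[  -  6, - 3  , - 2/9, 9] 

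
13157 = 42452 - 29295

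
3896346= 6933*562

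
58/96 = 29/48 = 0.60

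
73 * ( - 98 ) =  - 7154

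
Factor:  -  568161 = -3^3*11^1*1913^1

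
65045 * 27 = 1756215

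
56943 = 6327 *9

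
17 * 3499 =59483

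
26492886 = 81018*327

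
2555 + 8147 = 10702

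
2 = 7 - 5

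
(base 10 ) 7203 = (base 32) 713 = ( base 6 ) 53203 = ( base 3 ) 100212210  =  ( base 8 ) 16043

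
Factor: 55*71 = 5^1 * 11^1 * 71^1  =  3905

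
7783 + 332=8115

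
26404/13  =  2031+1/13= 2031.08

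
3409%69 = 28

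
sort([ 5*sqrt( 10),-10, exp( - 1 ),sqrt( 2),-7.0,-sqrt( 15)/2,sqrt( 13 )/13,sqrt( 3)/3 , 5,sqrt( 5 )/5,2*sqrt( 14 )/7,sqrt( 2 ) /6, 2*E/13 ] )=[-10, -7.0, - sqrt( 15) /2,sqrt (2)/6 , sqrt( 13 ) /13, exp(-1),2*  E/13, sqrt( 5) /5,sqrt( 3 )/3,2*sqrt( 14 ) /7, sqrt( 2),5 , 5* sqrt(10)]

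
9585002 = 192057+9392945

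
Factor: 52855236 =2^2*3^2*7^1 * 209743^1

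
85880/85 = 1010+6/17 = 1010.35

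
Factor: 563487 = 3^1*31^1*73^1*83^1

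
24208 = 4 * 6052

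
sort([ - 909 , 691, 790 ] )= [ - 909,  691, 790] 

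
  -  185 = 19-204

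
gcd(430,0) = 430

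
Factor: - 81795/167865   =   - 287/589 = - 7^1*19^ ( - 1 )*31^(  -  1 )*41^1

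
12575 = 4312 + 8263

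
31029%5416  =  3949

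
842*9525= 8020050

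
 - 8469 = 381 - 8850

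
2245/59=2245/59 = 38.05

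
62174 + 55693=117867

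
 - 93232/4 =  - 23308 = - 23308.00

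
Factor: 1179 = 3^2*131^1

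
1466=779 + 687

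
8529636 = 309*27604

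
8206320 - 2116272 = 6090048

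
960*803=770880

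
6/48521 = 6/48521= 0.00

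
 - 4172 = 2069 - 6241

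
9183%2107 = 755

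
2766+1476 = 4242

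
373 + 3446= 3819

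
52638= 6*8773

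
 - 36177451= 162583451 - 198760902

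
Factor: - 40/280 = -1/7 = - 7^( - 1)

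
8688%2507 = 1167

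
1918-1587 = 331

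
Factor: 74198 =2^1*23^1*1613^1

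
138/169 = 138/169 = 0.82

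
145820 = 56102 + 89718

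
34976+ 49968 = 84944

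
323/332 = 323/332 = 0.97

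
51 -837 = -786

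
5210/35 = 148 + 6/7 = 148.86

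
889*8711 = 7744079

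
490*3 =1470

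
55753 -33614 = 22139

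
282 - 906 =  - 624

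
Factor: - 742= -2^1 * 7^1*53^1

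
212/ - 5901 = -1 + 5689/5901 =- 0.04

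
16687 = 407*41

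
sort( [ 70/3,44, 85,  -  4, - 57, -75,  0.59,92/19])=[-75 , - 57,  -  4,0.59, 92/19,70/3,  44,85]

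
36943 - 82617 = -45674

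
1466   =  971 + 495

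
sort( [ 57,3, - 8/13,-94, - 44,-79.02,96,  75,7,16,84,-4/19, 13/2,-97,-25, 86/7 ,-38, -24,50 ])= [-97,- 94,- 79.02, - 44 ,-38,-25,  -  24 , - 8/13, - 4/19,3, 13/2, 7,86/7,16,50,57,75,84,96] 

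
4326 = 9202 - 4876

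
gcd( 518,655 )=1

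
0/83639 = 0= 0.00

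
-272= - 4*68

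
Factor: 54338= 2^1*101^1*269^1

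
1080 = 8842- 7762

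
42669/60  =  711+3/20 = 711.15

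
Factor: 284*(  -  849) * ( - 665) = 160342140  =  2^2*3^1 * 5^1*7^1*19^1*71^1 * 283^1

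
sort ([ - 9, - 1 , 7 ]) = [-9,-1, 7 ]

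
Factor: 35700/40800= 2^( - 3)*7^1= 7/8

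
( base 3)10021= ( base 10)88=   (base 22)40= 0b1011000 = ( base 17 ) 53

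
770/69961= 770/69961 = 0.01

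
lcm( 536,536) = 536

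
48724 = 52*937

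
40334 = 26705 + 13629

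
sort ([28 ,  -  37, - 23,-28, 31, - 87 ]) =[ - 87, - 37 , - 28, - 23, 28, 31 ]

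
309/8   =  309/8 = 38.62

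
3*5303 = 15909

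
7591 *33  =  250503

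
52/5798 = 2/223 = 0.01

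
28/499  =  28/499=0.06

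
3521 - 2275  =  1246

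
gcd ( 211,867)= 1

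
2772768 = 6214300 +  - 3441532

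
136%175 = 136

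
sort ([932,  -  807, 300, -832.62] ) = [ - 832.62, - 807, 300, 932] 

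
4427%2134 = 159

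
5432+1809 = 7241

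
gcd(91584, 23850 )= 954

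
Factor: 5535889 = 89^1*62201^1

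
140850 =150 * 939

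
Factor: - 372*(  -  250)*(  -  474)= - 44082000 =-  2^4*3^2*5^3 * 31^1*79^1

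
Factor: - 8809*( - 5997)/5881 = 3^1*23^1*383^1 * 1999^1*5881^( - 1)=52827573/5881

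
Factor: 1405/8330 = 281/1666  =  2^( -1)*7^( - 2)*17^( - 1)*281^1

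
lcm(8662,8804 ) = 537044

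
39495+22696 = 62191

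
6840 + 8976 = 15816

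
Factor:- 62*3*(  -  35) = 2^1*3^1*5^1*7^1*31^1 = 6510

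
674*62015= 41798110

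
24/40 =3/5 =0.60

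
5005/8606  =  385/662 = 0.58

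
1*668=668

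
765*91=69615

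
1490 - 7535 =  - 6045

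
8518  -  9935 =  - 1417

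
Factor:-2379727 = - 7^1*73^1 * 4657^1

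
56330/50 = 1126 + 3/5 = 1126.60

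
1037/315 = 1037/315 = 3.29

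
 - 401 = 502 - 903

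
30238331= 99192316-68953985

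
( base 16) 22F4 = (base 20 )1278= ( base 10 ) 8948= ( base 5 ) 241243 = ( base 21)K62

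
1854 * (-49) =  - 90846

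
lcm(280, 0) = 0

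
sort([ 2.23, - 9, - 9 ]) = [ - 9, - 9, 2.23 ]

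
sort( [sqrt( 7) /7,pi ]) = [sqrt( 7)/7,pi] 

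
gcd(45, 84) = 3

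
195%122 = 73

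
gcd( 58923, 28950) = 3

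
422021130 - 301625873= 120395257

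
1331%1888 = 1331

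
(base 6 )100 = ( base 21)1F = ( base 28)18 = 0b100100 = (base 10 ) 36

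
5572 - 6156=-584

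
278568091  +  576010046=854578137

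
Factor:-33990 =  - 2^1*3^1*5^1*11^1*103^1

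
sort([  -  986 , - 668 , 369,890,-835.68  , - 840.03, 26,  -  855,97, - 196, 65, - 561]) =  [ - 986, - 855, - 840.03,-835.68, - 668, - 561, - 196, 26,65,97, 369,890]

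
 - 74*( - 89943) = 6655782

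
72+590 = 662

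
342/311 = 342/311 =1.10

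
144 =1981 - 1837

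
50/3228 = 25/1614  =  0.02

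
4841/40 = 4841/40 = 121.03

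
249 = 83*3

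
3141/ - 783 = -349/87 = -4.01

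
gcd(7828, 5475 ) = 1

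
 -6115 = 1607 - 7722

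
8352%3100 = 2152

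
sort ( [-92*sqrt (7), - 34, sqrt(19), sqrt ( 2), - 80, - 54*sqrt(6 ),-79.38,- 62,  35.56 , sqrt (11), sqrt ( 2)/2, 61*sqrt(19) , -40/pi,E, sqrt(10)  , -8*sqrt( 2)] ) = [ - 92*sqrt(7 ),  -  54*sqrt (6), - 80, - 79.38, - 62, - 34, - 40/pi, - 8* sqrt ( 2), sqrt( 2)/2,sqrt ( 2), E,sqrt( 10), sqrt( 11), sqrt( 19), 35.56, 61*sqrt(19)]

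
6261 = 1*6261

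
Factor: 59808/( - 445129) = -2^5*3^1 * 7^1*31^( - 1) * 83^( - 1 )*89^1*173^(-1)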